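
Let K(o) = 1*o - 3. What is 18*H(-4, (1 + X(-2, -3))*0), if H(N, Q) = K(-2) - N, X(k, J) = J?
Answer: -18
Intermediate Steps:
K(o) = -3 + o (K(o) = o - 3 = -3 + o)
H(N, Q) = -5 - N (H(N, Q) = (-3 - 2) - N = -5 - N)
18*H(-4, (1 + X(-2, -3))*0) = 18*(-5 - 1*(-4)) = 18*(-5 + 4) = 18*(-1) = -18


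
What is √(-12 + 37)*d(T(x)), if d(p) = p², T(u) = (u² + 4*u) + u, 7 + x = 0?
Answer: 980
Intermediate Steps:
x = -7 (x = -7 + 0 = -7)
T(u) = u² + 5*u
√(-12 + 37)*d(T(x)) = √(-12 + 37)*(-7*(5 - 7))² = √25*(-7*(-2))² = 5*14² = 5*196 = 980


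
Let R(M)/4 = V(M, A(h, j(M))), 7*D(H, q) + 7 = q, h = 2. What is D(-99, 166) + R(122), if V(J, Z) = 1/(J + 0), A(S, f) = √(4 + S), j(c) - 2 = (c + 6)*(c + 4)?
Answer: 9713/427 ≈ 22.747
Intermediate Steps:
D(H, q) = -1 + q/7
j(c) = 2 + (4 + c)*(6 + c) (j(c) = 2 + (c + 6)*(c + 4) = 2 + (6 + c)*(4 + c) = 2 + (4 + c)*(6 + c))
V(J, Z) = 1/J
R(M) = 4/M
D(-99, 166) + R(122) = (-1 + (⅐)*166) + 4/122 = (-1 + 166/7) + 4*(1/122) = 159/7 + 2/61 = 9713/427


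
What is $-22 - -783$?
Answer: $761$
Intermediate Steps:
$-22 - -783 = -22 + 783 = 761$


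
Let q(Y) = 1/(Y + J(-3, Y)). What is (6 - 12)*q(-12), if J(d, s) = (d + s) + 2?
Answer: 6/25 ≈ 0.24000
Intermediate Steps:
J(d, s) = 2 + d + s
q(Y) = 1/(-1 + 2*Y) (q(Y) = 1/(Y + (2 - 3 + Y)) = 1/(Y + (-1 + Y)) = 1/(-1 + 2*Y))
(6 - 12)*q(-12) = (6 - 12)/(-1 + 2*(-12)) = -6/(-1 - 24) = -6/(-25) = -6*(-1/25) = 6/25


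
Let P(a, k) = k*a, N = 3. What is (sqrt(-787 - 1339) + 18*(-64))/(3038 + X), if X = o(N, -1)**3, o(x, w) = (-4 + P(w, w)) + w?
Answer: -576/1487 + I*sqrt(2126)/2974 ≈ -0.38736 + 0.015504*I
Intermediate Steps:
P(a, k) = a*k
o(x, w) = -4 + w + w**2 (o(x, w) = (-4 + w*w) + w = (-4 + w**2) + w = -4 + w + w**2)
X = -64 (X = (-4 - 1 + (-1)**2)**3 = (-4 - 1 + 1)**3 = (-4)**3 = -64)
(sqrt(-787 - 1339) + 18*(-64))/(3038 + X) = (sqrt(-787 - 1339) + 18*(-64))/(3038 - 64) = (sqrt(-2126) - 1152)/2974 = (I*sqrt(2126) - 1152)*(1/2974) = (-1152 + I*sqrt(2126))*(1/2974) = -576/1487 + I*sqrt(2126)/2974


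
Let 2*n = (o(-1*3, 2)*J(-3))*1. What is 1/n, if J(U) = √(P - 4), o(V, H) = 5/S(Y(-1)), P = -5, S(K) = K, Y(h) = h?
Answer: 2*I/15 ≈ 0.13333*I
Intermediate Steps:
o(V, H) = -5 (o(V, H) = 5/(-1) = 5*(-1) = -5)
J(U) = 3*I (J(U) = √(-5 - 4) = √(-9) = 3*I)
n = -15*I/2 (n = (-15*I*1)/2 = (-15*I)/2 = -15*I/2 ≈ -7.5*I)
1/n = 1/(-15*I/2) = 2*I/15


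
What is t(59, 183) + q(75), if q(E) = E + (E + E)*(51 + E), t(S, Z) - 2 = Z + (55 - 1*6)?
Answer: 19209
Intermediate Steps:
t(S, Z) = 51 + Z (t(S, Z) = 2 + (Z + (55 - 1*6)) = 2 + (Z + (55 - 6)) = 2 + (Z + 49) = 2 + (49 + Z) = 51 + Z)
q(E) = E + 2*E*(51 + E) (q(E) = E + (2*E)*(51 + E) = E + 2*E*(51 + E))
t(59, 183) + q(75) = (51 + 183) + 75*(103 + 2*75) = 234 + 75*(103 + 150) = 234 + 75*253 = 234 + 18975 = 19209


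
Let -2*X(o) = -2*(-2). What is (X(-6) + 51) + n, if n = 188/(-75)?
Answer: 3487/75 ≈ 46.493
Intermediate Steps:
n = -188/75 (n = 188*(-1/75) = -188/75 ≈ -2.5067)
X(o) = -2 (X(o) = -(-1)*(-2) = -½*4 = -2)
(X(-6) + 51) + n = (-2 + 51) - 188/75 = 49 - 188/75 = 3487/75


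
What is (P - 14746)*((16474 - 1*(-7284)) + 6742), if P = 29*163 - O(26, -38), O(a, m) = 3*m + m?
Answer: -300943500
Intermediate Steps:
O(a, m) = 4*m
P = 4879 (P = 29*163 - 4*(-38) = 4727 - 1*(-152) = 4727 + 152 = 4879)
(P - 14746)*((16474 - 1*(-7284)) + 6742) = (4879 - 14746)*((16474 - 1*(-7284)) + 6742) = -9867*((16474 + 7284) + 6742) = -9867*(23758 + 6742) = -9867*30500 = -300943500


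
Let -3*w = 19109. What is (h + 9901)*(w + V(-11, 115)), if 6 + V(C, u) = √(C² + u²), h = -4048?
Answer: -37316777 + 5853*√13346 ≈ -3.6641e+7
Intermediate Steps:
V(C, u) = -6 + √(C² + u²)
w = -19109/3 (w = -⅓*19109 = -19109/3 ≈ -6369.7)
(h + 9901)*(w + V(-11, 115)) = (-4048 + 9901)*(-19109/3 + (-6 + √((-11)² + 115²))) = 5853*(-19109/3 + (-6 + √(121 + 13225))) = 5853*(-19109/3 + (-6 + √13346)) = 5853*(-19127/3 + √13346) = -37316777 + 5853*√13346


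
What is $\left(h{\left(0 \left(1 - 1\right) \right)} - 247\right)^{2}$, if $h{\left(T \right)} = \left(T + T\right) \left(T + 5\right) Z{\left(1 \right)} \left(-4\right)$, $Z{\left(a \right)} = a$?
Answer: $61009$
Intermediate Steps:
$h{\left(T \right)} = - 8 T \left(5 + T\right)$ ($h{\left(T \right)} = \left(T + T\right) \left(T + 5\right) 1 \left(-4\right) = 2 T \left(5 + T\right) 1 \left(-4\right) = 2 T \left(5 + T\right) \left(-4\right) = - 8 T \left(5 + T\right)$)
$\left(h{\left(0 \left(1 - 1\right) \right)} - 247\right)^{2} = \left(- 8 \cdot 0 \left(1 - 1\right) \left(5 + 0 \left(1 - 1\right)\right) - 247\right)^{2} = \left(- 8 \cdot 0 \cdot 0 \left(5 + 0 \cdot 0\right) - 247\right)^{2} = \left(\left(-8\right) 0 \left(5 + 0\right) - 247\right)^{2} = \left(\left(-8\right) 0 \cdot 5 - 247\right)^{2} = \left(0 - 247\right)^{2} = \left(-247\right)^{2} = 61009$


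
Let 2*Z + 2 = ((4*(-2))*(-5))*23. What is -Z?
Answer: -459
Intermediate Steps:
Z = 459 (Z = -1 + (((4*(-2))*(-5))*23)/2 = -1 + (-8*(-5)*23)/2 = -1 + (40*23)/2 = -1 + (½)*920 = -1 + 460 = 459)
-Z = -1*459 = -459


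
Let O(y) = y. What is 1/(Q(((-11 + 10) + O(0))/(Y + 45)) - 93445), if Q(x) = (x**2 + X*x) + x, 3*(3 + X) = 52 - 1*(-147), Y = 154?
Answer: -118803/11101584739 ≈ -1.0701e-5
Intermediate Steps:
X = 190/3 (X = -3 + (52 - 1*(-147))/3 = -3 + (52 + 147)/3 = -3 + (1/3)*199 = -3 + 199/3 = 190/3 ≈ 63.333)
Q(x) = x**2 + 193*x/3 (Q(x) = (x**2 + 190*x/3) + x = x**2 + 193*x/3)
1/(Q(((-11 + 10) + O(0))/(Y + 45)) - 93445) = 1/((((-11 + 10) + 0)/(154 + 45))*(193 + 3*(((-11 + 10) + 0)/(154 + 45)))/3 - 93445) = 1/(((-1 + 0)/199)*(193 + 3*((-1 + 0)/199))/3 - 93445) = 1/((-1*1/199)*(193 + 3*(-1*1/199))/3 - 93445) = 1/((1/3)*(-1/199)*(193 + 3*(-1/199)) - 93445) = 1/((1/3)*(-1/199)*(193 - 3/199) - 93445) = 1/((1/3)*(-1/199)*(38404/199) - 93445) = 1/(-38404/118803 - 93445) = 1/(-11101584739/118803) = -118803/11101584739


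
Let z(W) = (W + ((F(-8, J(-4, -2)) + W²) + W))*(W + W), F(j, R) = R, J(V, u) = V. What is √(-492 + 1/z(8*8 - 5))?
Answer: I*√88537428632990/424210 ≈ 22.181*I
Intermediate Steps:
z(W) = 2*W*(-4 + W² + 2*W) (z(W) = (W + ((-4 + W²) + W))*(W + W) = (W + (-4 + W + W²))*(2*W) = (-4 + W² + 2*W)*(2*W) = 2*W*(-4 + W² + 2*W))
√(-492 + 1/z(8*8 - 5)) = √(-492 + 1/(2*(8*8 - 5)*(-4 + (8*8 - 5)² + 2*(8*8 - 5)))) = √(-492 + 1/(2*(64 - 5)*(-4 + (64 - 5)² + 2*(64 - 5)))) = √(-492 + 1/(2*59*(-4 + 59² + 2*59))) = √(-492 + 1/(2*59*(-4 + 3481 + 118))) = √(-492 + 1/(2*59*3595)) = √(-492 + 1/424210) = √(-208711319/424210) = I*√88537428632990/424210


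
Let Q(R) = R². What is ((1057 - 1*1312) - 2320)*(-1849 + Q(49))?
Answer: -1421400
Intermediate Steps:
((1057 - 1*1312) - 2320)*(-1849 + Q(49)) = ((1057 - 1*1312) - 2320)*(-1849 + 49²) = ((1057 - 1312) - 2320)*(-1849 + 2401) = (-255 - 2320)*552 = -2575*552 = -1421400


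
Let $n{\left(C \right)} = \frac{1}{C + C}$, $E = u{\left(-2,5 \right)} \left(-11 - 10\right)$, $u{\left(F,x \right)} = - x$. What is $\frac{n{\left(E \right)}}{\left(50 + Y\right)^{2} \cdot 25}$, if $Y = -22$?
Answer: $\frac{1}{4116000} \approx 2.4295 \cdot 10^{-7}$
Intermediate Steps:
$E = 105$ ($E = \left(-1\right) 5 \left(-11 - 10\right) = \left(-5\right) \left(-21\right) = 105$)
$n{\left(C \right)} = \frac{1}{2 C}$
$\frac{n{\left(E \right)}}{\left(50 + Y\right)^{2} \cdot 25} = \frac{\frac{1}{2} \cdot \frac{1}{105}}{\left(50 - 22\right)^{2} \cdot 25} = \frac{\frac{1}{2} \cdot \frac{1}{105}}{28^{2} \cdot 25} = \frac{1}{210 \cdot 784 \cdot 25} = \frac{1}{210 \cdot 19600} = \frac{1}{210} \cdot \frac{1}{19600} = \frac{1}{4116000}$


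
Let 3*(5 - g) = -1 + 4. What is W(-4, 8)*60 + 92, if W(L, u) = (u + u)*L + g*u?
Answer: -1828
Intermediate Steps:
g = 4 (g = 5 - (-1 + 4)/3 = 5 - 1/3*3 = 5 - 1 = 4)
W(L, u) = 4*u + 2*L*u (W(L, u) = (u + u)*L + 4*u = (2*u)*L + 4*u = 2*L*u + 4*u = 4*u + 2*L*u)
W(-4, 8)*60 + 92 = (2*8*(2 - 4))*60 + 92 = (2*8*(-2))*60 + 92 = -32*60 + 92 = -1920 + 92 = -1828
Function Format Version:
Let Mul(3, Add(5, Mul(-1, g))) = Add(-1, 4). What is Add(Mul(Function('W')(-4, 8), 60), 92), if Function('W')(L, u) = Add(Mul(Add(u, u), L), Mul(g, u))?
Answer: -1828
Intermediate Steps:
g = 4 (g = Add(5, Mul(Rational(-1, 3), Add(-1, 4))) = Add(5, Mul(Rational(-1, 3), 3)) = Add(5, -1) = 4)
Function('W')(L, u) = Add(Mul(4, u), Mul(2, L, u)) (Function('W')(L, u) = Add(Mul(Add(u, u), L), Mul(4, u)) = Add(Mul(Mul(2, u), L), Mul(4, u)) = Add(Mul(2, L, u), Mul(4, u)) = Add(Mul(4, u), Mul(2, L, u)))
Add(Mul(Function('W')(-4, 8), 60), 92) = Add(Mul(Mul(2, 8, Add(2, -4)), 60), 92) = Add(Mul(Mul(2, 8, -2), 60), 92) = Add(Mul(-32, 60), 92) = Add(-1920, 92) = -1828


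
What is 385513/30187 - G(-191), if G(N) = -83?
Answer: 2891034/30187 ≈ 95.771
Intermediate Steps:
385513/30187 - G(-191) = 385513/30187 - 1*(-83) = 385513*(1/30187) + 83 = 385513/30187 + 83 = 2891034/30187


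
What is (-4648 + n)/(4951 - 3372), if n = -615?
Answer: -5263/1579 ≈ -3.3331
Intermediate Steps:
(-4648 + n)/(4951 - 3372) = (-4648 - 615)/(4951 - 3372) = -5263/1579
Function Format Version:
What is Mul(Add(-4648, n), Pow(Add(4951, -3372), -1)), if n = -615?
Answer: Rational(-5263, 1579) ≈ -3.3331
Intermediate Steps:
Mul(Add(-4648, n), Pow(Add(4951, -3372), -1)) = Mul(Add(-4648, -615), Pow(Add(4951, -3372), -1)) = Mul(-5263, Pow(1579, -1)) = Mul(-5263, Rational(1, 1579)) = Rational(-5263, 1579)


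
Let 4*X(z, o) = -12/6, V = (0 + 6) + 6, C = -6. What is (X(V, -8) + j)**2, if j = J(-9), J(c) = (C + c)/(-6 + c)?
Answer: 1/4 ≈ 0.25000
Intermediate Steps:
J(c) = 1 (J(c) = (-6 + c)/(-6 + c) = 1)
j = 1
V = 12 (V = 6 + 6 = 12)
X(z, o) = -1/2 (X(z, o) = (-12/6)/4 = (-12*1/6)/4 = (1/4)*(-2) = -1/2)
(X(V, -8) + j)**2 = (-1/2 + 1)**2 = (1/2)**2 = 1/4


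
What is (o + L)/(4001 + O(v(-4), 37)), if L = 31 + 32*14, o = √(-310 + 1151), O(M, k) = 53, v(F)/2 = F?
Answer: 254/2027 ≈ 0.12531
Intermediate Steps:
v(F) = 2*F
o = 29 (o = √841 = 29)
L = 479 (L = 31 + 448 = 479)
(o + L)/(4001 + O(v(-4), 37)) = (29 + 479)/(4001 + 53) = 508/4054 = 508*(1/4054) = 254/2027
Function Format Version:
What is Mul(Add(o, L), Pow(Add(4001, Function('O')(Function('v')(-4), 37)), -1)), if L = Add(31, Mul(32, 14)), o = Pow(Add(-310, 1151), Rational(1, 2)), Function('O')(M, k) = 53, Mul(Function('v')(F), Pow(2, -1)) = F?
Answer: Rational(254, 2027) ≈ 0.12531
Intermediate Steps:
Function('v')(F) = Mul(2, F)
o = 29 (o = Pow(841, Rational(1, 2)) = 29)
L = 479 (L = Add(31, 448) = 479)
Mul(Add(o, L), Pow(Add(4001, Function('O')(Function('v')(-4), 37)), -1)) = Mul(Add(29, 479), Pow(Add(4001, 53), -1)) = Mul(508, Pow(4054, -1)) = Mul(508, Rational(1, 4054)) = Rational(254, 2027)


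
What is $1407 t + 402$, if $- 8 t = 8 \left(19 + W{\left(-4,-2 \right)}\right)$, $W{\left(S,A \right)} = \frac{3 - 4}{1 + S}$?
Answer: $-26800$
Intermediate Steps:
$W{\left(S,A \right)} = - \frac{1}{1 + S}$
$t = - \frac{58}{3}$ ($t = - \frac{8 \left(19 - \frac{1}{1 - 4}\right)}{8} = - \frac{8 \left(19 - \frac{1}{-3}\right)}{8} = - \frac{8 \left(19 - - \frac{1}{3}\right)}{8} = - \frac{8 \left(19 + \frac{1}{3}\right)}{8} = - \frac{8 \cdot \frac{58}{3}}{8} = \left(- \frac{1}{8}\right) \frac{464}{3} = - \frac{58}{3} \approx -19.333$)
$1407 t + 402 = 1407 \left(- \frac{58}{3}\right) + 402 = -27202 + 402 = -26800$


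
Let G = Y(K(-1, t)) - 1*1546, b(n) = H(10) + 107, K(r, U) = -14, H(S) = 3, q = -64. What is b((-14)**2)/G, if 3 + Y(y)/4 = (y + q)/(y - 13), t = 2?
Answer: -495/6959 ≈ -0.071131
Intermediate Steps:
Y(y) = -12 + 4*(-64 + y)/(-13 + y) (Y(y) = -12 + 4*((y - 64)/(y - 13)) = -12 + 4*((-64 + y)/(-13 + y)) = -12 + 4*(-64 + y)/(-13 + y))
b(n) = 110 (b(n) = 3 + 107 = 110)
G = -13918/9 (G = 4*(-25 - 2*(-14))/(-13 - 14) - 1*1546 = 4*(-25 + 28)/(-27) - 1546 = 4*(-1/27)*3 - 1546 = -4/9 - 1546 = -13918/9 ≈ -1546.4)
b((-14)**2)/G = 110/(-13918/9) = 110*(-9/13918) = -495/6959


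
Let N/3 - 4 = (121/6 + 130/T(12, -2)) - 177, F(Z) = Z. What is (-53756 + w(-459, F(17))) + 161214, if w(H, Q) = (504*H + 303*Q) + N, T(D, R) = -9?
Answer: -715373/6 ≈ -1.1923e+5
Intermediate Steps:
N = -3011/6 (N = 12 + 3*((121/6 + 130/(-9)) - 177) = 12 + 3*((121*(⅙) + 130*(-⅑)) - 177) = 12 + 3*((121/6 - 130/9) - 177) = 12 + 3*(103/18 - 177) = 12 + 3*(-3083/18) = 12 - 3083/6 = -3011/6 ≈ -501.83)
w(H, Q) = -3011/6 + 303*Q + 504*H (w(H, Q) = (504*H + 303*Q) - 3011/6 = (303*Q + 504*H) - 3011/6 = -3011/6 + 303*Q + 504*H)
(-53756 + w(-459, F(17))) + 161214 = (-53756 + (-3011/6 + 303*17 + 504*(-459))) + 161214 = (-53756 + (-3011/6 + 5151 - 231336)) + 161214 = (-53756 - 1360121/6) + 161214 = -1682657/6 + 161214 = -715373/6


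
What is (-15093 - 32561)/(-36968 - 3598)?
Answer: 23827/20283 ≈ 1.1747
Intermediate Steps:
(-15093 - 32561)/(-36968 - 3598) = -47654/(-40566) = -47654*(-1/40566) = 23827/20283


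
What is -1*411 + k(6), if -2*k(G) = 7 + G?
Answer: -835/2 ≈ -417.50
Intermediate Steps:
k(G) = -7/2 - G/2 (k(G) = -(7 + G)/2 = -7/2 - G/2)
-1*411 + k(6) = -1*411 + (-7/2 - ½*6) = -411 + (-7/2 - 3) = -411 - 13/2 = -835/2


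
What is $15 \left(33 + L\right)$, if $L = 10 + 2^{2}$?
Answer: $705$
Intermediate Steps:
$L = 14$ ($L = 10 + 4 = 14$)
$15 \left(33 + L\right) = 15 \left(33 + 14\right) = 15 \cdot 47 = 705$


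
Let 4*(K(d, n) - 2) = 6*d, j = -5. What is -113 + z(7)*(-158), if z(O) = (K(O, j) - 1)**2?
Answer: -42017/2 ≈ -21009.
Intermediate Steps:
K(d, n) = 2 + 3*d/2 (K(d, n) = 2 + (6*d)/4 = 2 + 3*d/2)
z(O) = (1 + 3*O/2)**2 (z(O) = ((2 + 3*O/2) - 1)**2 = (1 + 3*O/2)**2)
-113 + z(7)*(-158) = -113 + ((2 + 3*7)**2/4)*(-158) = -113 + ((2 + 21)**2/4)*(-158) = -113 + ((1/4)*23**2)*(-158) = -113 + ((1/4)*529)*(-158) = -113 + (529/4)*(-158) = -113 - 41791/2 = -42017/2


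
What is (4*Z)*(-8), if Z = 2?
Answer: -64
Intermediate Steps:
(4*Z)*(-8) = (4*2)*(-8) = 8*(-8) = -64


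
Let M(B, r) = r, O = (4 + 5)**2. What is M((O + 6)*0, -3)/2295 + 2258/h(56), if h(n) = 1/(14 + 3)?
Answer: 29365289/765 ≈ 38386.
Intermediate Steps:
O = 81 (O = 9**2 = 81)
h(n) = 1/17
M((O + 6)*0, -3)/2295 + 2258/h(56) = -3/2295 + 2258/(1/17) = -3*1/2295 + 2258*17 = -1/765 + 38386 = 29365289/765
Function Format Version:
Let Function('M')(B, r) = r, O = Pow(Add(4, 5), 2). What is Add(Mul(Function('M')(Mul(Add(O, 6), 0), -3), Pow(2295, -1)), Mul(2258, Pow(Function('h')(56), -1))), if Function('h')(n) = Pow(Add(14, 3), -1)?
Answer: Rational(29365289, 765) ≈ 38386.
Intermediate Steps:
O = 81 (O = Pow(9, 2) = 81)
Function('h')(n) = Rational(1, 17) (Function('h')(n) = Pow(17, -1) = Rational(1, 17))
Add(Mul(Function('M')(Mul(Add(O, 6), 0), -3), Pow(2295, -1)), Mul(2258, Pow(Function('h')(56), -1))) = Add(Mul(-3, Pow(2295, -1)), Mul(2258, Pow(Rational(1, 17), -1))) = Add(Mul(-3, Rational(1, 2295)), Mul(2258, 17)) = Add(Rational(-1, 765), 38386) = Rational(29365289, 765)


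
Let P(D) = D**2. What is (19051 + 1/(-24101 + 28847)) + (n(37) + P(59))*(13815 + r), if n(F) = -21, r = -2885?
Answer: 179573694847/4746 ≈ 3.7837e+7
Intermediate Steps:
(19051 + 1/(-24101 + 28847)) + (n(37) + P(59))*(13815 + r) = (19051 + 1/(-24101 + 28847)) + (-21 + 59**2)*(13815 - 2885) = (19051 + 1/4746) + (-21 + 3481)*10930 = (19051 + 1/4746) + 3460*10930 = 90416047/4746 + 37817800 = 179573694847/4746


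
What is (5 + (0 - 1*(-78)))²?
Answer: 6889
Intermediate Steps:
(5 + (0 - 1*(-78)))² = (5 + (0 + 78))² = (5 + 78)² = 83² = 6889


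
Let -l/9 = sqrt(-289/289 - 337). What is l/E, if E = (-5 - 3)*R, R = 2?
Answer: 117*I*sqrt(2)/16 ≈ 10.341*I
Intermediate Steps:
E = -16 (E = (-5 - 3)*2 = -8*2 = -16)
l = -117*I*sqrt(2) (l = -9*sqrt(-289/289 - 337) = -9*sqrt(-289*1/289 - 337) = -9*sqrt(-1 - 337) = -117*I*sqrt(2) ≈ -165.46*I)
l/E = -117*I*sqrt(2)/(-16) = -117*I*sqrt(2)*(-1/16) = 117*I*sqrt(2)/16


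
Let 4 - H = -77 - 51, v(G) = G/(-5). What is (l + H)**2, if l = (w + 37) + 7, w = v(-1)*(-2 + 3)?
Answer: 776161/25 ≈ 31046.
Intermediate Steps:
v(G) = -G/5 (v(G) = G*(-1/5) = -G/5)
w = 1/5 (w = (-1/5*(-1))*(-2 + 3) = (1/5)*1 = 1/5 ≈ 0.20000)
l = 221/5 (l = (1/5 + 37) + 7 = 186/5 + 7 = 221/5 ≈ 44.200)
H = 132 (H = 4 - (-77 - 51) = 4 - 1*(-128) = 4 + 128 = 132)
(l + H)**2 = (221/5 + 132)**2 = (881/5)**2 = 776161/25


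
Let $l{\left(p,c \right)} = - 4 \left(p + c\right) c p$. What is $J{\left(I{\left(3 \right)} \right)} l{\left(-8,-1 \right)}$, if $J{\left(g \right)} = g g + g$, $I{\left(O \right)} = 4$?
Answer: $5760$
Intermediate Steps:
$l{\left(p,c \right)} = c p \left(- 4 c - 4 p\right)$ ($l{\left(p,c \right)} = - 4 \left(c + p\right) c p = \left(- 4 c - 4 p\right) c p = c \left(- 4 c - 4 p\right) p = c p \left(- 4 c - 4 p\right)$)
$J{\left(g \right)} = g + g^{2}$ ($J{\left(g \right)} = g^{2} + g = g + g^{2}$)
$J{\left(I{\left(3 \right)} \right)} l{\left(-8,-1 \right)} = 4 \left(1 + 4\right) \left(\left(-4\right) \left(-1\right) \left(-8\right) \left(-1 - 8\right)\right) = 4 \cdot 5 \left(\left(-4\right) \left(-1\right) \left(-8\right) \left(-9\right)\right) = 20 \cdot 288 = 5760$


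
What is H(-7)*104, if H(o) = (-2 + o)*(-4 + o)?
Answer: 10296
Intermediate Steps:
H(o) = (-4 + o)*(-2 + o)
H(-7)*104 = (8 + (-7)² - 6*(-7))*104 = (8 + 49 + 42)*104 = 99*104 = 10296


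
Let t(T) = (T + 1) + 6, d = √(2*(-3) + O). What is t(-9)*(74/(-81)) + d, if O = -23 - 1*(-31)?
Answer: 148/81 + √2 ≈ 3.2414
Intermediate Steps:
O = 8 (O = -23 + 31 = 8)
d = √2 (d = √(2*(-3) + 8) = √(-6 + 8) = √2 ≈ 1.4142)
t(T) = 7 + T (t(T) = (1 + T) + 6 = 7 + T)
t(-9)*(74/(-81)) + d = (7 - 9)*(74/(-81)) + √2 = -148*(-1)/81 + √2 = -2*(-74/81) + √2 = 148/81 + √2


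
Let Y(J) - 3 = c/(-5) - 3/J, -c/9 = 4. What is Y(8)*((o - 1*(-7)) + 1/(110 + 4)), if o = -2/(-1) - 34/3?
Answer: -6943/304 ≈ -22.839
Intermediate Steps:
c = -36 (c = -9*4 = -36)
o = -28/3 (o = -2*(-1) - 34*1/3 = 2 - 34/3 = -28/3 ≈ -9.3333)
Y(J) = 51/5 - 3/J (Y(J) = 3 + (-36/(-5) - 3/J) = 3 + (-36*(-1/5) - 3/J) = 3 + (36/5 - 3/J) = 51/5 - 3/J)
Y(8)*((o - 1*(-7)) + 1/(110 + 4)) = (51/5 - 3/8)*((-28/3 - 1*(-7)) + 1/(110 + 4)) = (51/5 - 3*1/8)*((-28/3 + 7) + 1/114) = (51/5 - 3/8)*(-7/3 + 1/114) = (393/40)*(-265/114) = -6943/304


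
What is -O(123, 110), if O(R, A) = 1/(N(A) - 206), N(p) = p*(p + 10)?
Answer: -1/12994 ≈ -7.6959e-5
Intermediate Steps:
N(p) = p*(10 + p)
O(R, A) = 1/(-206 + A*(10 + A)) (O(R, A) = 1/(A*(10 + A) - 206) = 1/(-206 + A*(10 + A)))
-O(123, 110) = -1/(-206 + 110*(10 + 110)) = -1/(-206 + 110*120) = -1/(-206 + 13200) = -1/12994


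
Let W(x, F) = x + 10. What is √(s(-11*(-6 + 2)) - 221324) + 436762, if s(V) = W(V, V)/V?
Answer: 436762 + I*√107120222/22 ≈ 4.3676e+5 + 470.45*I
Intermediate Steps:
W(x, F) = 10 + x
s(V) = (10 + V)/V
√(s(-11*(-6 + 2)) - 221324) + 436762 = √((10 - 11*(-6 + 2))/((-11*(-6 + 2))) - 221324) + 436762 = √((10 - 11*(-4))/((-11*(-4))) - 221324) + 436762 = √((10 + 44)/44 - 221324) + 436762 = √((1/44)*54 - 221324) + 436762 = √(27/22 - 221324) + 436762 = √(-4869101/22) + 436762 = I*√107120222/22 + 436762 = 436762 + I*√107120222/22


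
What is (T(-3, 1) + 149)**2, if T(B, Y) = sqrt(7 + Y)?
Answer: 22209 + 596*sqrt(2) ≈ 23052.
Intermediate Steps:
(T(-3, 1) + 149)**2 = (sqrt(7 + 1) + 149)**2 = (sqrt(8) + 149)**2 = (2*sqrt(2) + 149)**2 = (149 + 2*sqrt(2))**2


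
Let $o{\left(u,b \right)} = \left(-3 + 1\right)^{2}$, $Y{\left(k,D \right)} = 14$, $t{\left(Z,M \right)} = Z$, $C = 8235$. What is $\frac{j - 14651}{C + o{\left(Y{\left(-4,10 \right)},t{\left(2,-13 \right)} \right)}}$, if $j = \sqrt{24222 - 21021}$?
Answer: $- \frac{2093}{1177} + \frac{\sqrt{3201}}{8239} \approx -1.7714$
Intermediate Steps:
$j = \sqrt{3201} \approx 56.577$
$o{\left(u,b \right)} = 4$ ($o{\left(u,b \right)} = \left(-2\right)^{2} = 4$)
$\frac{j - 14651}{C + o{\left(Y{\left(-4,10 \right)},t{\left(2,-13 \right)} \right)}} = \frac{\sqrt{3201} - 14651}{8235 + 4} = \frac{-14651 + \sqrt{3201}}{8239} = \left(-14651 + \sqrt{3201}\right) \frac{1}{8239} = - \frac{2093}{1177} + \frac{\sqrt{3201}}{8239}$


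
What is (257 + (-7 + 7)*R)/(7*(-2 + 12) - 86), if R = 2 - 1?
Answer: -257/16 ≈ -16.063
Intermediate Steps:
R = 1
(257 + (-7 + 7)*R)/(7*(-2 + 12) - 86) = (257 + (-7 + 7)*1)/(7*(-2 + 12) - 86) = (257 + 0*1)/(7*10 - 86) = (257 + 0)/(70 - 86) = 257/(-16) = 257*(-1/16) = -257/16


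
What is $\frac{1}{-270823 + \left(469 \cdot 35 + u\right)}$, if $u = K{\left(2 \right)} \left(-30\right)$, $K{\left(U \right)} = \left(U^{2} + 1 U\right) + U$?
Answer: $- \frac{1}{254648} \approx -3.927 \cdot 10^{-6}$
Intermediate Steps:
$K{\left(U \right)} = U^{2} + 2 U$ ($K{\left(U \right)} = \left(U^{2} + U\right) + U = \left(U + U^{2}\right) + U = U^{2} + 2 U$)
$u = -240$ ($u = 2 \left(2 + 2\right) \left(-30\right) = 2 \cdot 4 \left(-30\right) = 8 \left(-30\right) = -240$)
$\frac{1}{-270823 + \left(469 \cdot 35 + u\right)} = \frac{1}{-270823 + \left(469 \cdot 35 - 240\right)} = \frac{1}{-270823 + \left(16415 - 240\right)} = \frac{1}{-270823 + 16175} = \frac{1}{-254648} = - \frac{1}{254648}$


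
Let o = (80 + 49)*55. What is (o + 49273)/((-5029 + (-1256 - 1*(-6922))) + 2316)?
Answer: 56368/2953 ≈ 19.088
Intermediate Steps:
o = 7095 (o = 129*55 = 7095)
(o + 49273)/((-5029 + (-1256 - 1*(-6922))) + 2316) = (7095 + 49273)/((-5029 + (-1256 - 1*(-6922))) + 2316) = 56368/((-5029 + (-1256 + 6922)) + 2316) = 56368/((-5029 + 5666) + 2316) = 56368/(637 + 2316) = 56368/2953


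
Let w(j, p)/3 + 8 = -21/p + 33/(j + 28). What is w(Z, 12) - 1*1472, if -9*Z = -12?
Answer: -11983/8 ≈ -1497.9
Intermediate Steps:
Z = 4/3 (Z = -⅑*(-12) = 4/3 ≈ 1.3333)
w(j, p) = -24 - 63/p + 99/(28 + j) (w(j, p) = -24 + 3*(-21/p + 33/(j + 28)) = -24 + 3*(-21/p + 33/(28 + j)) = -24 + (-63/p + 99/(28 + j)) = -24 - 63/p + 99/(28 + j))
w(Z, 12) - 1*1472 = 3*(-588 - 191*12 - 21*4/3 - 8*4/3*12)/(12*(28 + 4/3)) - 1*1472 = 3*(1/12)*(-588 - 2292 - 28 - 128)/(88/3) - 1472 = 3*(1/12)*(3/88)*(-3036) - 1472 = -207/8 - 1472 = -11983/8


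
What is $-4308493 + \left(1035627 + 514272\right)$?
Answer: $-2758594$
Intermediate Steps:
$-4308493 + \left(1035627 + 514272\right) = -4308493 + 1549899 = -2758594$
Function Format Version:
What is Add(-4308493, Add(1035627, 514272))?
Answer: -2758594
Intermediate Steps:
Add(-4308493, Add(1035627, 514272)) = Add(-4308493, 1549899) = -2758594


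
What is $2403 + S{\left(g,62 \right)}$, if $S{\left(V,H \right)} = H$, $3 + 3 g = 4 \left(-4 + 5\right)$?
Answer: $2465$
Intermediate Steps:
$g = \frac{1}{3}$ ($g = -1 + \frac{4 \left(-4 + 5\right)}{3} = -1 + \frac{4 \cdot 1}{3} = -1 + \frac{1}{3} \cdot 4 = -1 + \frac{4}{3} = \frac{1}{3} \approx 0.33333$)
$2403 + S{\left(g,62 \right)} = 2403 + 62 = 2465$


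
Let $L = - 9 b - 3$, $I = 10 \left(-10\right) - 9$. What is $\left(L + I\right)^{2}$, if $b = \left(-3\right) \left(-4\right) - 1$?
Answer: $44521$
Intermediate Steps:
$b = 11$ ($b = 12 - 1 = 11$)
$I = -109$ ($I = -100 - 9 = -109$)
$L = -102$ ($L = \left(-9\right) 11 - 3 = -99 - 3 = -102$)
$\left(L + I\right)^{2} = \left(-102 - 109\right)^{2} = \left(-211\right)^{2} = 44521$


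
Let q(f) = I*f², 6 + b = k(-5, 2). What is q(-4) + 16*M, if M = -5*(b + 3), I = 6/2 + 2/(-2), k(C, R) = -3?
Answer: 512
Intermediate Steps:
b = -9 (b = -6 - 3 = -9)
I = 2 (I = 6*(½) + 2*(-½) = 3 - 1 = 2)
q(f) = 2*f²
M = 30 (M = -5*(-9 + 3) = -5*(-6) = 30)
q(-4) + 16*M = 2*(-4)² + 16*30 = 2*16 + 480 = 32 + 480 = 512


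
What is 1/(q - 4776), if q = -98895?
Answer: -1/103671 ≈ -9.6459e-6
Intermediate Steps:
1/(q - 4776) = 1/(-98895 - 4776) = 1/(-103671) = -1/103671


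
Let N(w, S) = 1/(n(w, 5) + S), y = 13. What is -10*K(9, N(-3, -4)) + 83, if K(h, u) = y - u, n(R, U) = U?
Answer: -37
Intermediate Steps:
N(w, S) = 1/(5 + S)
K(h, u) = 13 - u
-10*K(9, N(-3, -4)) + 83 = -10*(13 - 1/(5 - 4)) + 83 = -10*(13 - 1/1) + 83 = -10*(13 - 1*1) + 83 = -10*(13 - 1) + 83 = -10*12 + 83 = -120 + 83 = -37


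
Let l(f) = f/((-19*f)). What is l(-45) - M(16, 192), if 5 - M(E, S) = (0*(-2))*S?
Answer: -96/19 ≈ -5.0526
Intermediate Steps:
M(E, S) = 5 (M(E, S) = 5 - 0*(-2)*S = 5 - 0*S = 5 - 1*0 = 5 + 0 = 5)
l(f) = -1/19 (l(f) = f*(-1/(19*f)) = -1/19)
l(-45) - M(16, 192) = -1/19 - 1*5 = -1/19 - 5 = -96/19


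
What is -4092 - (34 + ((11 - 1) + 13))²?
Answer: -7341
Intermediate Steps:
-4092 - (34 + ((11 - 1) + 13))² = -4092 - (34 + (10 + 13))² = -4092 - (34 + 23)² = -4092 - 1*57² = -4092 - 1*3249 = -4092 - 3249 = -7341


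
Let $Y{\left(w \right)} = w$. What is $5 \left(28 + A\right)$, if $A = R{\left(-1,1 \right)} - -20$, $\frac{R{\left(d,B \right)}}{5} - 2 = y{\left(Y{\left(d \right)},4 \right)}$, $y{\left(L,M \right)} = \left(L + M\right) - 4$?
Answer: $265$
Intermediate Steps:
$y{\left(L,M \right)} = -4 + L + M$
$R{\left(d,B \right)} = 10 + 5 d$ ($R{\left(d,B \right)} = 10 + 5 \left(-4 + d + 4\right) = 10 + 5 d$)
$A = 25$ ($A = \left(10 + 5 \left(-1\right)\right) - -20 = \left(10 - 5\right) + 20 = 5 + 20 = 25$)
$5 \left(28 + A\right) = 5 \left(28 + 25\right) = 5 \cdot 53 = 265$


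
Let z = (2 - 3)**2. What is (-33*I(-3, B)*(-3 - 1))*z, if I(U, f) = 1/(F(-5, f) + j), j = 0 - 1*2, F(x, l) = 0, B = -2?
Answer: -66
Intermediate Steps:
j = -2 (j = 0 - 2 = -2)
I(U, f) = -1/2 (I(U, f) = 1/(0 - 2) = 1/(-2) = -1/2)
z = 1 (z = (-1)**2 = 1)
(-33*I(-3, B)*(-3 - 1))*z = -(-33)*(-3 - 1)/2*1 = -(-33)*(-4)/2*1 = -33*2*1 = -66*1 = -66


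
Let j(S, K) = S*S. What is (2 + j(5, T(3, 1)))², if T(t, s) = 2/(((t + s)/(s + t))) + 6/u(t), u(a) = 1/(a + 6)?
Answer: 729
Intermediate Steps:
u(a) = 1/(6 + a)
T(t, s) = 38 + 6*t (T(t, s) = 2/(((t + s)/(s + t))) + 6/(1/(6 + t)) = 2/(((s + t)/(s + t))) + 6*(6 + t) = 2/1 + (36 + 6*t) = 2*1 + (36 + 6*t) = 2 + (36 + 6*t) = 38 + 6*t)
j(S, K) = S²
(2 + j(5, T(3, 1)))² = (2 + 5²)² = (2 + 25)² = 27² = 729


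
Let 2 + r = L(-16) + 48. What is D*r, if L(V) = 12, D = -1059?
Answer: -61422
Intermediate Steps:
r = 58 (r = -2 + (12 + 48) = -2 + 60 = 58)
D*r = -1059*58 = -61422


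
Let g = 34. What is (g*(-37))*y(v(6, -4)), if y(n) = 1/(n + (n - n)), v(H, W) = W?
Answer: 629/2 ≈ 314.50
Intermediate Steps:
y(n) = 1/n (y(n) = 1/(n + 0) = 1/n)
(g*(-37))*y(v(6, -4)) = (34*(-37))/(-4) = -1258*(-1/4) = 629/2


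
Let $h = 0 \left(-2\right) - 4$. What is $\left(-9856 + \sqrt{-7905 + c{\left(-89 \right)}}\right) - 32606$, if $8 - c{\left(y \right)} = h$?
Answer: $-42462 + 3 i \sqrt{877} \approx -42462.0 + 88.843 i$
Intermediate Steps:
$h = -4$ ($h = 0 - 4 = -4$)
$c{\left(y \right)} = 12$ ($c{\left(y \right)} = 8 - -4 = 8 + 4 = 12$)
$\left(-9856 + \sqrt{-7905 + c{\left(-89 \right)}}\right) - 32606 = \left(-9856 + \sqrt{-7905 + 12}\right) - 32606 = \left(-9856 + \sqrt{-7893}\right) - 32606 = \left(-9856 + 3 i \sqrt{877}\right) - 32606 = -42462 + 3 i \sqrt{877}$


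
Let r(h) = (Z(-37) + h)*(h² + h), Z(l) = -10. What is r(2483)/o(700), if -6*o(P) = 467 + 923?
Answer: -45758700468/695 ≈ -6.5840e+7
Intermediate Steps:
o(P) = -695/3 (o(P) = -(467 + 923)/6 = -⅙*1390 = -695/3)
r(h) = (-10 + h)*(h + h²) (r(h) = (-10 + h)*(h² + h) = (-10 + h)*(h + h²))
r(2483)/o(700) = (2483*(-10 + 2483² - 9*2483))/(-695/3) = (2483*(-10 + 6165289 - 22347))*(-3/695) = (2483*6142932)*(-3/695) = 15252900156*(-3/695) = -45758700468/695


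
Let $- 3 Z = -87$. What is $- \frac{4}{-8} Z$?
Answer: $\frac{29}{2} \approx 14.5$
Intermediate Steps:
$Z = 29$ ($Z = \left(- \frac{1}{3}\right) \left(-87\right) = 29$)
$- \frac{4}{-8} Z = - \frac{4}{-8} \cdot 29 = \left(-4\right) \left(- \frac{1}{8}\right) 29 = \frac{1}{2} \cdot 29 = \frac{29}{2}$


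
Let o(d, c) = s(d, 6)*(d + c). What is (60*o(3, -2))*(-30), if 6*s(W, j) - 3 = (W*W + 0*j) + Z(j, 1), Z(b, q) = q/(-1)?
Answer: -3300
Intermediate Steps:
Z(b, q) = -q (Z(b, q) = q*(-1) = -q)
s(W, j) = ⅓ + W²/6 (s(W, j) = ½ + ((W*W + 0*j) - 1*1)/6 = ½ + ((W² + 0) - 1)/6 = ½ + (W² - 1)/6 = ½ + (-1 + W²)/6 = ½ + (-⅙ + W²/6) = ⅓ + W²/6)
o(d, c) = (⅓ + d²/6)*(c + d) (o(d, c) = (⅓ + d²/6)*(d + c) = (⅓ + d²/6)*(c + d))
(60*o(3, -2))*(-30) = (60*((2 + 3²)*(-2 + 3)/6))*(-30) = (60*((⅙)*(2 + 9)*1))*(-30) = (60*((⅙)*11*1))*(-30) = (60*(11/6))*(-30) = 110*(-30) = -3300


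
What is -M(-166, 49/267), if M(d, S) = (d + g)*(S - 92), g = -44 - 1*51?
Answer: -2132805/89 ≈ -23964.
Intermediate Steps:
g = -95 (g = -44 - 51 = -95)
M(d, S) = (-95 + d)*(-92 + S) (M(d, S) = (d - 95)*(S - 92) = (-95 + d)*(-92 + S))
-M(-166, 49/267) = -(8740 - 4655/267 - 92*(-166) + (49/267)*(-166)) = -(8740 - 4655/267 + 15272 + (49*(1/267))*(-166)) = -(8740 - 95*49/267 + 15272 + (49/267)*(-166)) = -(8740 - 4655/267 + 15272 - 8134/267) = -1*2132805/89 = -2132805/89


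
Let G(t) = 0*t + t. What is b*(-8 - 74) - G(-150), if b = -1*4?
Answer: 478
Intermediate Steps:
b = -4
G(t) = t (G(t) = 0 + t = t)
b*(-8 - 74) - G(-150) = -4*(-8 - 74) - 1*(-150) = -4*(-82) + 150 = 328 + 150 = 478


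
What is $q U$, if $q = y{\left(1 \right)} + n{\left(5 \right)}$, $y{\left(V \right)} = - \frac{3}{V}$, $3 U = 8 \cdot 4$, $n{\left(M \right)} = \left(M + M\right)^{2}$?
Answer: $\frac{3104}{3} \approx 1034.7$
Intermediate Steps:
$n{\left(M \right)} = 4 M^{2}$ ($n{\left(M \right)} = \left(2 M\right)^{2} = 4 M^{2}$)
$U = \frac{32}{3}$ ($U = \frac{8 \cdot 4}{3} = \frac{1}{3} \cdot 32 = \frac{32}{3} \approx 10.667$)
$q = 97$ ($q = - \frac{3}{1} + 4 \cdot 5^{2} = \left(-3\right) 1 + 4 \cdot 25 = -3 + 100 = 97$)
$q U = 97 \cdot \frac{32}{3} = \frac{3104}{3}$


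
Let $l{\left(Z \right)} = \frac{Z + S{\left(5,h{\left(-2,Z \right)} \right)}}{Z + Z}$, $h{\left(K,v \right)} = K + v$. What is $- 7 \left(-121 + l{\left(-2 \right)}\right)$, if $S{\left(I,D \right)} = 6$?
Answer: $854$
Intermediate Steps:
$l{\left(Z \right)} = \frac{6 + Z}{2 Z}$ ($l{\left(Z \right)} = \frac{Z + 6}{Z + Z} = \frac{6 + Z}{2 Z}$)
$- 7 \left(-121 + l{\left(-2 \right)}\right) = - 7 \left(-121 + \frac{6 - 2}{2 \left(-2\right)}\right) = - 7 \left(-121 + \frac{1}{2} \left(- \frac{1}{2}\right) 4\right) = - 7 \left(-121 - 1\right) = \left(-7\right) \left(-122\right) = 854$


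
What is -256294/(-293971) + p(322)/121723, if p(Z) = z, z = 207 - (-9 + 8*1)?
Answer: 31258020530/35783032033 ≈ 0.87354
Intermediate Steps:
z = 208 (z = 207 - (-9 + 8) = 207 - 1*(-1) = 207 + 1 = 208)
p(Z) = 208
-256294/(-293971) + p(322)/121723 = -256294/(-293971) + 208/121723 = -256294*(-1/293971) + 208*(1/121723) = 256294/293971 + 208/121723 = 31258020530/35783032033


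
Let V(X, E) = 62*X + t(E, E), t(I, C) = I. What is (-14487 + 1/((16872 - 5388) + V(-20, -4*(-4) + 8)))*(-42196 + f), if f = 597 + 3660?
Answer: 5643521666585/10268 ≈ 5.4962e+8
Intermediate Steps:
V(X, E) = E + 62*X (V(X, E) = 62*X + E = E + 62*X)
f = 4257
(-14487 + 1/((16872 - 5388) + V(-20, -4*(-4) + 8)))*(-42196 + f) = (-14487 + 1/((16872 - 5388) + ((-4*(-4) + 8) + 62*(-20))))*(-42196 + 4257) = (-14487 + 1/(11484 + ((16 + 8) - 1240)))*(-37939) = (-14487 + 1/(11484 + (24 - 1240)))*(-37939) = (-14487 + 1/(11484 - 1216))*(-37939) = (-14487 + 1/10268)*(-37939) = -148752515/10268*(-37939) = 5643521666585/10268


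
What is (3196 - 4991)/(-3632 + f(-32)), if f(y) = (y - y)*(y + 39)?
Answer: 1795/3632 ≈ 0.49422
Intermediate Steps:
f(y) = 0 (f(y) = 0*(39 + y) = 0)
(3196 - 4991)/(-3632 + f(-32)) = (3196 - 4991)/(-3632 + 0) = -1795/(-3632) = -1795*(-1/3632) = 1795/3632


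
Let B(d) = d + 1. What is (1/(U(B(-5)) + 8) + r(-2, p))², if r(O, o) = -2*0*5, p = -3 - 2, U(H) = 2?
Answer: 1/100 ≈ 0.010000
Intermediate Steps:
B(d) = 1 + d
p = -5
r(O, o) = 0 (r(O, o) = 0*5 = 0)
(1/(U(B(-5)) + 8) + r(-2, p))² = (1/(2 + 8) + 0)² = (1/10 + 0)² = (⅒ + 0)² = (⅒)² = 1/100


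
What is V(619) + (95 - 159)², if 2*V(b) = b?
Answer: 8811/2 ≈ 4405.5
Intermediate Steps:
V(b) = b/2
V(619) + (95 - 159)² = (½)*619 + (95 - 159)² = 619/2 + (-64)² = 619/2 + 4096 = 8811/2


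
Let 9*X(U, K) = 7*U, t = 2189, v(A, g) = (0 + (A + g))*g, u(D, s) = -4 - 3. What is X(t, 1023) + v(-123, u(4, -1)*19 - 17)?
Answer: 383873/9 ≈ 42653.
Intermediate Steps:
u(D, s) = -7
v(A, g) = g*(A + g) (v(A, g) = (A + g)*g = g*(A + g))
X(U, K) = 7*U/9 (X(U, K) = (7*U)/9 = 7*U/9)
X(t, 1023) + v(-123, u(4, -1)*19 - 17) = (7/9)*2189 + (-7*19 - 17)*(-123 + (-7*19 - 17)) = 15323/9 + (-133 - 17)*(-123 + (-133 - 17)) = 15323/9 - 150*(-123 - 150) = 15323/9 - 150*(-273) = 15323/9 + 40950 = 383873/9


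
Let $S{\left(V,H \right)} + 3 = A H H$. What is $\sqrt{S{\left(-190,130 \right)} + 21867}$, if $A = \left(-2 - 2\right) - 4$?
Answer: $2 i \sqrt{28334} \approx 336.65 i$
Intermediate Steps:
$A = -8$ ($A = -4 - 4 = -8$)
$S{\left(V,H \right)} = -3 - 8 H^{2}$ ($S{\left(V,H \right)} = -3 + - 8 H H = -3 - 8 H^{2}$)
$\sqrt{S{\left(-190,130 \right)} + 21867} = \sqrt{\left(-3 - 8 \cdot 130^{2}\right) + 21867} = \sqrt{\left(-3 - 135200\right) + 21867} = \sqrt{-135203 + 21867} = \sqrt{-113336} = 2 i \sqrt{28334}$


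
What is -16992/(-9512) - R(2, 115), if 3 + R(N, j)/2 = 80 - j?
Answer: 92488/1189 ≈ 77.786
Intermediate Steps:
R(N, j) = 154 - 2*j (R(N, j) = -6 + 2*(80 - j) = -6 + (160 - 2*j) = 154 - 2*j)
-16992/(-9512) - R(2, 115) = -16992/(-9512) - (154 - 2*115) = -16992*(-1/9512) - (154 - 230) = 2124/1189 - 1*(-76) = 2124/1189 + 76 = 92488/1189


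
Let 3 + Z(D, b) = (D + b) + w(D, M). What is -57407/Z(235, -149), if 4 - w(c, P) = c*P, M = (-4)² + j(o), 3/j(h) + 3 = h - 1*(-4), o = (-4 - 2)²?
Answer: 2124059/136606 ≈ 15.549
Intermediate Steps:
o = 36 (o = (-6)² = 36)
j(h) = 3/(1 + h) (j(h) = 3/(-3 + (h - 1*(-4))) = 3/(-3 + (h + 4)) = 3/(-3 + (4 + h)) = 3/(1 + h))
M = 595/37 (M = (-4)² + 3/(1 + 36) = 16 + 3/37 = 595/37 ≈ 16.081)
w(c, P) = 4 - P*c (w(c, P) = 4 - c*P = 4 - P*c)
Z(D, b) = 1 + b - 558*D/37 (Z(D, b) = -3 + ((D + b) + (4 - 1*595/37*D)) = -3 + ((D + b) + (4 - 595*D/37)) = -3 + (4 + b - 558*D/37) = 1 + b - 558*D/37)
-57407/Z(235, -149) = -57407/(1 - 149 - 558/37*235) = -57407/(1 - 149 - 131130/37) = -57407/(-136606/37) = -57407*(-37/136606) = 2124059/136606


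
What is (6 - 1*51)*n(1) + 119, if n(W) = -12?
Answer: 659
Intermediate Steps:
(6 - 1*51)*n(1) + 119 = (6 - 1*51)*(-12) + 119 = (6 - 51)*(-12) + 119 = -45*(-12) + 119 = 540 + 119 = 659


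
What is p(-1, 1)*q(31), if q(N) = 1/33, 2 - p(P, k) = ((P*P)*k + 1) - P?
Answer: -1/33 ≈ -0.030303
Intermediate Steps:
p(P, k) = 1 + P - k*P² (p(P, k) = 2 - (((P*P)*k + 1) - P) = 2 - ((P²*k + 1) - P) = 2 - ((k*P² + 1) - P) = 2 - ((1 + k*P²) - P) = 2 - (1 - P + k*P²) = 2 + (-1 + P - k*P²) = 1 + P - k*P²)
q(N) = 1/33
p(-1, 1)*q(31) = (1 - 1 - 1*1*(-1)²)*(1/33) = (1 - 1 - 1*1*1)*(1/33) = (1 - 1 - 1)*(1/33) = -1*1/33 = -1/33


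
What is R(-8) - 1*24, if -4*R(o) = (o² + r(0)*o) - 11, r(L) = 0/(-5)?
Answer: -149/4 ≈ -37.250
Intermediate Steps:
r(L) = 0 (r(L) = 0*(-⅕) = 0)
R(o) = 11/4 - o²/4 (R(o) = -((o² + 0*o) - 11)/4 = -((o² + 0) - 11)/4 = -(o² - 11)/4 = -(-11 + o²)/4 = 11/4 - o²/4)
R(-8) - 1*24 = (11/4 - ¼*(-8)²) - 1*24 = (11/4 - ¼*64) - 24 = (11/4 - 16) - 24 = -53/4 - 24 = -149/4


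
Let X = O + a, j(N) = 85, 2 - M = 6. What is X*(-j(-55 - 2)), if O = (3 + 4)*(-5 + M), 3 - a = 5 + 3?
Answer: 5780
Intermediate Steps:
M = -4 (M = 2 - 1*6 = 2 - 6 = -4)
a = -5 (a = 3 - (5 + 3) = 3 - 1*8 = 3 - 8 = -5)
O = -63 (O = (3 + 4)*(-5 - 4) = 7*(-9) = -63)
X = -68 (X = -63 - 5 = -68)
X*(-j(-55 - 2)) = -(-68)*85 = -68*(-85) = 5780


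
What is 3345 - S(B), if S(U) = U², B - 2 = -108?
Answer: -7891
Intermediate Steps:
B = -106 (B = 2 - 108 = -106)
3345 - S(B) = 3345 - 1*(-106)² = 3345 - 1*11236 = 3345 - 11236 = -7891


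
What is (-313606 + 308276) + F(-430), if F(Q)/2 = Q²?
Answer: 364470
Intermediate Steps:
F(Q) = 2*Q²
(-313606 + 308276) + F(-430) = (-313606 + 308276) + 2*(-430)² = -5330 + 2*184900 = -5330 + 369800 = 364470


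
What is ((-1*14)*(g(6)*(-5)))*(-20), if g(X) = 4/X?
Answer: -2800/3 ≈ -933.33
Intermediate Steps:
((-1*14)*(g(6)*(-5)))*(-20) = ((-1*14)*((4/6)*(-5)))*(-20) = -14*4*(⅙)*(-5)*(-20) = -28*(-5)/3*(-20) = -14*(-10/3)*(-20) = (140/3)*(-20) = -2800/3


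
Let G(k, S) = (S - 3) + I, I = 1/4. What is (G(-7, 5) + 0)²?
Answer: 81/16 ≈ 5.0625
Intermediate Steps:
I = ¼ ≈ 0.25000
G(k, S) = -11/4 + S (G(k, S) = (S - 3) + ¼ = (-3 + S) + ¼ = -11/4 + S)
(G(-7, 5) + 0)² = ((-11/4 + 5) + 0)² = (9/4 + 0)² = (9/4)² = 81/16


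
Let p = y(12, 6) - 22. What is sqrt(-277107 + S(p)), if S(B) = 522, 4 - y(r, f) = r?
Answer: I*sqrt(276585) ≈ 525.91*I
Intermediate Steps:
y(r, f) = 4 - r
p = -30 (p = (4 - 1*12) - 22 = (4 - 12) - 22 = -8 - 22 = -30)
sqrt(-277107 + S(p)) = sqrt(-277107 + 522) = sqrt(-276585) = I*sqrt(276585)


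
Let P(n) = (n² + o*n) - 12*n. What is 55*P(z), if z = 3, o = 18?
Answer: 1485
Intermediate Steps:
P(n) = n² + 6*n (P(n) = (n² + 18*n) - 12*n = n² + 6*n)
55*P(z) = 55*(3*(6 + 3)) = 55*(3*9) = 55*27 = 1485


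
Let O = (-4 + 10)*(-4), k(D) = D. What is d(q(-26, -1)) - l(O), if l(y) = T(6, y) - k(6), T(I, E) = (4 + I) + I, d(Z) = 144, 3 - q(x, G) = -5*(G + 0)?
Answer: 134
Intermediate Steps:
q(x, G) = 3 + 5*G (q(x, G) = 3 - (-5)*(G + 0) = 3 - (-5)*G = 3 + 5*G)
T(I, E) = 4 + 2*I
O = -24 (O = 6*(-4) = -24)
l(y) = 10 (l(y) = (4 + 2*6) - 1*6 = (4 + 12) - 6 = 16 - 6 = 10)
d(q(-26, -1)) - l(O) = 144 - 1*10 = 144 - 10 = 134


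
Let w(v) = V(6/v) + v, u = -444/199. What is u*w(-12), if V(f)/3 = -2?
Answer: 7992/199 ≈ 40.161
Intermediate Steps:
V(f) = -6 (V(f) = 3*(-2) = -6)
u = -444/199 (u = -444*1/199 = -444/199 ≈ -2.2312)
w(v) = -6 + v
u*w(-12) = -444*(-6 - 12)/199 = -444/199*(-18) = 7992/199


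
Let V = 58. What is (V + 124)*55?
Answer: 10010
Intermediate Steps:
(V + 124)*55 = (58 + 124)*55 = 182*55 = 10010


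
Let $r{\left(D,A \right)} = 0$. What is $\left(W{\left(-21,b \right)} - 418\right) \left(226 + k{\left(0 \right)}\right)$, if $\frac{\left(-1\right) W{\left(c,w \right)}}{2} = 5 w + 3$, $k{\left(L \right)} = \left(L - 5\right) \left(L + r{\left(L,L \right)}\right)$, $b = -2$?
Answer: $-91304$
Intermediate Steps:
$k{\left(L \right)} = L \left(-5 + L\right)$ ($k{\left(L \right)} = \left(L - 5\right) \left(L + 0\right) = \left(-5 + L\right) L = L \left(-5 + L\right)$)
$W{\left(c,w \right)} = -6 - 10 w$ ($W{\left(c,w \right)} = - 2 \left(5 w + 3\right) = - 2 \left(3 + 5 w\right) = -6 - 10 w$)
$\left(W{\left(-21,b \right)} - 418\right) \left(226 + k{\left(0 \right)}\right) = \left(\left(-6 - -20\right) - 418\right) \left(226 + 0 \left(-5 + 0\right)\right) = \left(\left(-6 + 20\right) - 418\right) \left(226 + 0 \left(-5\right)\right) = \left(14 - 418\right) \left(226 + 0\right) = \left(-404\right) 226 = -91304$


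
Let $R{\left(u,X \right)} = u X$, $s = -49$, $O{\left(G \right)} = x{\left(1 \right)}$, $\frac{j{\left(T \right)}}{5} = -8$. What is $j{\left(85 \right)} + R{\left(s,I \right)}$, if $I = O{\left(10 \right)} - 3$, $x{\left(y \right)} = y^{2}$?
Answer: $58$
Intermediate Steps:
$j{\left(T \right)} = -40$ ($j{\left(T \right)} = 5 \left(-8\right) = -40$)
$O{\left(G \right)} = 1$ ($O{\left(G \right)} = 1^{2} = 1$)
$I = -2$ ($I = 1 - 3 = -2$)
$R{\left(u,X \right)} = X u$
$j{\left(85 \right)} + R{\left(s,I \right)} = -40 - -98 = -40 + 98 = 58$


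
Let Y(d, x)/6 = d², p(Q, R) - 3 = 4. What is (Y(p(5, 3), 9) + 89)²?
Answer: 146689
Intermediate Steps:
p(Q, R) = 7 (p(Q, R) = 3 + 4 = 7)
Y(d, x) = 6*d²
(Y(p(5, 3), 9) + 89)² = (6*7² + 89)² = (6*49 + 89)² = (294 + 89)² = 383² = 146689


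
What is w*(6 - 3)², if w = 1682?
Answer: 15138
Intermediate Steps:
w*(6 - 3)² = 1682*(6 - 3)² = 1682*3² = 1682*9 = 15138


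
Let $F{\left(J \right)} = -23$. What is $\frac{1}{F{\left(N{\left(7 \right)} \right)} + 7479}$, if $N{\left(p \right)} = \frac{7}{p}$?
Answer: $\frac{1}{7456} \approx 0.00013412$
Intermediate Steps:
$\frac{1}{F{\left(N{\left(7 \right)} \right)} + 7479} = \frac{1}{-23 + 7479} = \frac{1}{7456}$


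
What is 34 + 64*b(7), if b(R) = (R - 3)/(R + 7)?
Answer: 366/7 ≈ 52.286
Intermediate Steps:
b(R) = (-3 + R)/(7 + R)
34 + 64*b(7) = 34 + 64*((-3 + 7)/(7 + 7)) = 34 + 64*(4/14) = 34 + 64*((1/14)*4) = 34 + 64*(2/7) = 34 + 128/7 = 366/7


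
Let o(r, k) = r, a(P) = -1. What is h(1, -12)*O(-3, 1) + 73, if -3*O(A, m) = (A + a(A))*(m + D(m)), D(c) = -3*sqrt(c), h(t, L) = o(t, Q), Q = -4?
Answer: 211/3 ≈ 70.333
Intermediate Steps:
h(t, L) = t
O(A, m) = -(-1 + A)*(m - 3*sqrt(m))/3 (O(A, m) = -(A - 1)*(m - 3*sqrt(m))/3 = -(-1 + A)*(m - 3*sqrt(m))/3)
h(1, -12)*O(-3, 1) + 73 = 1*(-sqrt(1) + (1/3)*1 - 3*sqrt(1) - 1/3*(-3)*1) + 73 = 1*(-1*1 + 1/3 - 3*1 + 1) + 73 = 1*(-1 + 1/3 - 3 + 1) + 73 = 1*(-8/3) + 73 = -8/3 + 73 = 211/3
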